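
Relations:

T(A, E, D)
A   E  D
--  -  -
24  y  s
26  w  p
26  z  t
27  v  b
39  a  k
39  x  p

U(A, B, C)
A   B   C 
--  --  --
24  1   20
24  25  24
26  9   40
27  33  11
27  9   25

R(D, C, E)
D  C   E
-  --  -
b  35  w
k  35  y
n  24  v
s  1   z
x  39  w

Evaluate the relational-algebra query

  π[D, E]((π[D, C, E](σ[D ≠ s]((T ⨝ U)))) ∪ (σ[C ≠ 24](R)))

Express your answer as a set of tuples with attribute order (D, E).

Natural join on A: {(24, y, s, 1, 20), (24, y, s, 25, 24), (26, w, p, 9, 40), (26, z, t, 9, 40), (27, v, b, 33, 11), (27, v, b, 9, 25)}
Apply σ_{D ≠ s}; surviving tuples: {(26, w, p, 9, 40), (26, z, t, 9, 40), (27, v, b, 33, 11), (27, v, b, 9, 25)}
Keep only column(s) D, C, E: {(b, 11, v), (b, 25, v), (p, 40, w), (t, 40, z)}
Apply σ_{C ≠ 24}; surviving tuples: {(b, 35, w), (k, 35, y), (s, 1, z), (x, 39, w)}
Set union of the two operands is {(b, 11, v), (b, 25, v), (b, 35, w), (k, 35, y), (p, 40, w), (s, 1, z), (t, 40, z), (x, 39, w)}.
Keep only column(s) D, E (1 duplicate(s) eliminated): {(b, v), (b, w), (k, y), (p, w), (s, z), (t, z), (x, w)}

{(b, v), (b, w), (k, y), (p, w), (s, z), (t, z), (x, w)}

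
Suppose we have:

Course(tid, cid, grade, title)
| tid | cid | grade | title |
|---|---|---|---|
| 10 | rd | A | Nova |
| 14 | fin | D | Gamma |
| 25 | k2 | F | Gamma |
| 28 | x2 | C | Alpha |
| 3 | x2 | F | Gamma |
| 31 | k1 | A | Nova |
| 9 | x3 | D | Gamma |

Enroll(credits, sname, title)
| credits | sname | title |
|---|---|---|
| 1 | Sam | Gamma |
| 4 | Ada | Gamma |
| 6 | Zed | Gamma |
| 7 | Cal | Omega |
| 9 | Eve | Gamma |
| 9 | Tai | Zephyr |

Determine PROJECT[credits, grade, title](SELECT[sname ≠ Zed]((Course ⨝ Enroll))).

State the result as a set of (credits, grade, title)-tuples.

Joining Course and Enroll on title yields {(14, fin, D, Gamma, 1, Sam), (14, fin, D, Gamma, 4, Ada), (14, fin, D, Gamma, 6, Zed), (14, fin, D, Gamma, 9, Eve), (25, k2, F, Gamma, 1, Sam), (25, k2, F, Gamma, 4, Ada), (25, k2, F, Gamma, 6, Zed), (25, k2, F, Gamma, 9, Eve), (3, x2, F, Gamma, 1, Sam), (3, x2, F, Gamma, 4, Ada), (3, x2, F, Gamma, 6, Zed), (3, x2, F, Gamma, 9, Eve), (9, x3, D, Gamma, 1, Sam), (9, x3, D, Gamma, 4, Ada), (9, x3, D, Gamma, 6, Zed), (9, x3, D, Gamma, 9, Eve)}.
Filtering on sname ≠ Zed leaves {(14, fin, D, Gamma, 1, Sam), (14, fin, D, Gamma, 4, Ada), (14, fin, D, Gamma, 9, Eve), (25, k2, F, Gamma, 1, Sam), (25, k2, F, Gamma, 4, Ada), (25, k2, F, Gamma, 9, Eve), (3, x2, F, Gamma, 1, Sam), (3, x2, F, Gamma, 4, Ada), (3, x2, F, Gamma, 9, Eve), (9, x3, D, Gamma, 1, Sam), (9, x3, D, Gamma, 4, Ada), (9, x3, D, Gamma, 9, Eve)}.
Projecting to credits, grade, title (6 duplicate(s) eliminated): {(1, D, Gamma), (1, F, Gamma), (4, D, Gamma), (4, F, Gamma), (9, D, Gamma), (9, F, Gamma)}

{(1, D, Gamma), (1, F, Gamma), (4, D, Gamma), (4, F, Gamma), (9, D, Gamma), (9, F, Gamma)}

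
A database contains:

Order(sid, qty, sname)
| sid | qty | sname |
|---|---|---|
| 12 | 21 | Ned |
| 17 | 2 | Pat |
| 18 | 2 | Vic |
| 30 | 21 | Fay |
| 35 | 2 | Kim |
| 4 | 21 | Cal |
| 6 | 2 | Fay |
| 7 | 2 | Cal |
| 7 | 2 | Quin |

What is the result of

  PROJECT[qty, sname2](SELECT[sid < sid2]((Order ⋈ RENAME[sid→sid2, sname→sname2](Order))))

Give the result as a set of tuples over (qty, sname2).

{(2, Cal), (2, Kim), (2, Pat), (2, Quin), (2, Vic), (21, Fay), (21, Ned)}

ρ[sid→sid2, sname→sname2]: schema becomes (sid2, qty, sname2); tuples unchanged.
Natural join on qty: {(12, 21, Ned, 12, Ned), (12, 21, Ned, 30, Fay), (12, 21, Ned, 4, Cal), (17, 2, Pat, 17, Pat), (17, 2, Pat, 18, Vic), (17, 2, Pat, 35, Kim), (17, 2, Pat, 6, Fay), (17, 2, Pat, 7, Cal), (17, 2, Pat, 7, Quin), (18, 2, Vic, 17, Pat), (18, 2, Vic, 18, Vic), (18, 2, Vic, 35, Kim), (18, 2, Vic, 6, Fay), (18, 2, Vic, 7, Cal), (18, 2, Vic, 7, Quin), (30, 21, Fay, 12, Ned), (30, 21, Fay, 30, Fay), (30, 21, Fay, 4, Cal), (35, 2, Kim, 17, Pat), (35, 2, Kim, 18, Vic), (35, 2, Kim, 35, Kim), (35, 2, Kim, 6, Fay), (35, 2, Kim, 7, Cal), (35, 2, Kim, 7, Quin), (4, 21, Cal, 12, Ned), (4, 21, Cal, 30, Fay), (4, 21, Cal, 4, Cal), (6, 2, Fay, 17, Pat), (6, 2, Fay, 18, Vic), (6, 2, Fay, 35, Kim), (6, 2, Fay, 6, Fay), (6, 2, Fay, 7, Cal), (6, 2, Fay, 7, Quin), (7, 2, Cal, 17, Pat), (7, 2, Cal, 18, Vic), (7, 2, Cal, 35, Kim), (7, 2, Cal, 6, Fay), (7, 2, Cal, 7, Cal), (7, 2, Cal, 7, Quin), (7, 2, Quin, 17, Pat), (7, 2, Quin, 18, Vic), (7, 2, Quin, 35, Kim), (7, 2, Quin, 6, Fay), (7, 2, Quin, 7, Cal), (7, 2, Quin, 7, Quin)}
σ[sid < sid2]: keep tuples satisfying sid < sid2 → {(12, 21, Ned, 30, Fay), (17, 2, Pat, 18, Vic), (17, 2, Pat, 35, Kim), (18, 2, Vic, 35, Kim), (4, 21, Cal, 12, Ned), (4, 21, Cal, 30, Fay), (6, 2, Fay, 17, Pat), (6, 2, Fay, 18, Vic), (6, 2, Fay, 35, Kim), (6, 2, Fay, 7, Cal), (6, 2, Fay, 7, Quin), (7, 2, Cal, 17, Pat), (7, 2, Cal, 18, Vic), (7, 2, Cal, 35, Kim), (7, 2, Quin, 17, Pat), (7, 2, Quin, 18, Vic), (7, 2, Quin, 35, Kim)}
Keep only column(s) qty, sname2 (10 duplicate(s) eliminated): {(2, Cal), (2, Kim), (2, Pat), (2, Quin), (2, Vic), (21, Fay), (21, Ned)}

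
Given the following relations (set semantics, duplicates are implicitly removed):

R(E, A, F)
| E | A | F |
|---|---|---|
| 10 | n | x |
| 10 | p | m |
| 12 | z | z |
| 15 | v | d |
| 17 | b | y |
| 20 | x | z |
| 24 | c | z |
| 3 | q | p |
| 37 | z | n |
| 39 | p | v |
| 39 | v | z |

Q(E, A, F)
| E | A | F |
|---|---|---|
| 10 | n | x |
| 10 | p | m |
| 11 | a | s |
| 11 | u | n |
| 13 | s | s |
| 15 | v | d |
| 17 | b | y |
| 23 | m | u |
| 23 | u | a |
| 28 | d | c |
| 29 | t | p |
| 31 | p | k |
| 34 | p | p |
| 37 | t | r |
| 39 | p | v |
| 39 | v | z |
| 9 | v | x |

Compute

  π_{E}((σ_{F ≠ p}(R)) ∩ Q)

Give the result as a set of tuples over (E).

Apply σ_{F ≠ p}; surviving tuples: {(10, n, x), (10, p, m), (12, z, z), (15, v, d), (17, b, y), (20, x, z), (24, c, z), (37, z, n), (39, p, v), (39, v, z)}
Set intersection of the two operands is {(10, n, x), (10, p, m), (15, v, d), (17, b, y), (39, p, v), (39, v, z)}.
Keep only column(s) E (2 duplicate(s) eliminated): {10, 15, 17, 39}

{10, 15, 17, 39}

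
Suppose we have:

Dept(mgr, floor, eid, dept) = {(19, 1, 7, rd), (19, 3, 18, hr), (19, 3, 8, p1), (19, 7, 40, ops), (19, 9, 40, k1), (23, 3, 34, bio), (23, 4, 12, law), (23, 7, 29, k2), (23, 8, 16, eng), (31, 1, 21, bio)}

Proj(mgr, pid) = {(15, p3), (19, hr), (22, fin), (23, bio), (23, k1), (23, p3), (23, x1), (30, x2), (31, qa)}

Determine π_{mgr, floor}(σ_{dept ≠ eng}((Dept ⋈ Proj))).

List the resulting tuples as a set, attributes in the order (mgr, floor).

Joining Dept and Proj on mgr yields {(19, 1, 7, rd, hr), (19, 3, 18, hr, hr), (19, 3, 8, p1, hr), (19, 7, 40, ops, hr), (19, 9, 40, k1, hr), (23, 3, 34, bio, bio), (23, 3, 34, bio, k1), (23, 3, 34, bio, p3), (23, 3, 34, bio, x1), (23, 4, 12, law, bio), (23, 4, 12, law, k1), (23, 4, 12, law, p3), (23, 4, 12, law, x1), (23, 7, 29, k2, bio), (23, 7, 29, k2, k1), (23, 7, 29, k2, p3), (23, 7, 29, k2, x1), (23, 8, 16, eng, bio), (23, 8, 16, eng, k1), (23, 8, 16, eng, p3), (23, 8, 16, eng, x1), (31, 1, 21, bio, qa)}.
σ[dept ≠ eng]: keep tuples satisfying dept ≠ eng → {(19, 1, 7, rd, hr), (19, 3, 18, hr, hr), (19, 3, 8, p1, hr), (19, 7, 40, ops, hr), (19, 9, 40, k1, hr), (23, 3, 34, bio, bio), (23, 3, 34, bio, k1), (23, 3, 34, bio, p3), (23, 3, 34, bio, x1), (23, 4, 12, law, bio), (23, 4, 12, law, k1), (23, 4, 12, law, p3), (23, 4, 12, law, x1), (23, 7, 29, k2, bio), (23, 7, 29, k2, k1), (23, 7, 29, k2, p3), (23, 7, 29, k2, x1), (31, 1, 21, bio, qa)}
π[mgr, floor]: project onto (mgr, floor) (10 duplicate(s) eliminated) → {(19, 1), (19, 3), (19, 7), (19, 9), (23, 3), (23, 4), (23, 7), (31, 1)}

{(19, 1), (19, 3), (19, 7), (19, 9), (23, 3), (23, 4), (23, 7), (31, 1)}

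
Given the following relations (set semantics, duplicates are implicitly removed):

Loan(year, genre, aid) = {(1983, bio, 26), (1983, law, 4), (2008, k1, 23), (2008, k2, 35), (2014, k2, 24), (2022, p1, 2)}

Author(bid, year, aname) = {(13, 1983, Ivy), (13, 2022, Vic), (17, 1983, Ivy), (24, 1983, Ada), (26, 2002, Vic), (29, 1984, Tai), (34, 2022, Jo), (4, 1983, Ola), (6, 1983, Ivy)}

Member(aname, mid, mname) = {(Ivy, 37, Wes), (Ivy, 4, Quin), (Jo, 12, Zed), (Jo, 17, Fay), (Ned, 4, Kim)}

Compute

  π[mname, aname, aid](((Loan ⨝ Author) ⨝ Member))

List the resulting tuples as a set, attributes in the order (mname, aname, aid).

{(Fay, Jo, 2), (Quin, Ivy, 26), (Quin, Ivy, 4), (Wes, Ivy, 26), (Wes, Ivy, 4), (Zed, Jo, 2)}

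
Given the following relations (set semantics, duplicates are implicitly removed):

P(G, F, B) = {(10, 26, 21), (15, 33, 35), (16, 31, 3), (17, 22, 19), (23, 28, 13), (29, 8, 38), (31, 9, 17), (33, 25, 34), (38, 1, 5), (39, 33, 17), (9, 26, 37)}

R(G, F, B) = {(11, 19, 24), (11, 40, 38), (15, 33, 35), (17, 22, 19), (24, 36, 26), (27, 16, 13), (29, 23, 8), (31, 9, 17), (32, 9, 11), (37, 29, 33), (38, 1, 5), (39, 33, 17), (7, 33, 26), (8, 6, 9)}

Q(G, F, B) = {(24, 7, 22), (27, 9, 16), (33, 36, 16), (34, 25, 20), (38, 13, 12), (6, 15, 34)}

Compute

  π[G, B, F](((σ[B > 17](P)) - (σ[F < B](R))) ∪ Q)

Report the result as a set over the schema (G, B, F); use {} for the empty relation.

Apply σ_{B > 17}; surviving tuples: {(10, 26, 21), (15, 33, 35), (17, 22, 19), (29, 8, 38), (33, 25, 34), (9, 26, 37)}
Apply σ_{F < B}; surviving tuples: {(11, 19, 24), (15, 33, 35), (31, 9, 17), (32, 9, 11), (37, 29, 33), (38, 1, 5), (8, 6, 9)}
Taking the difference: {(10, 26, 21), (17, 22, 19), (29, 8, 38), (33, 25, 34), (9, 26, 37)}
Taking the union: {(10, 26, 21), (17, 22, 19), (24, 7, 22), (27, 9, 16), (29, 8, 38), (33, 25, 34), (33, 36, 16), (34, 25, 20), (38, 13, 12), (6, 15, 34), (9, 26, 37)}
π_{G, B, F} gives {(10, 21, 26), (17, 19, 22), (24, 22, 7), (27, 16, 9), (29, 38, 8), (33, 16, 36), (33, 34, 25), (34, 20, 25), (38, 12, 13), (6, 34, 15), (9, 37, 26)}.

{(10, 21, 26), (17, 19, 22), (24, 22, 7), (27, 16, 9), (29, 38, 8), (33, 16, 36), (33, 34, 25), (34, 20, 25), (38, 12, 13), (6, 34, 15), (9, 37, 26)}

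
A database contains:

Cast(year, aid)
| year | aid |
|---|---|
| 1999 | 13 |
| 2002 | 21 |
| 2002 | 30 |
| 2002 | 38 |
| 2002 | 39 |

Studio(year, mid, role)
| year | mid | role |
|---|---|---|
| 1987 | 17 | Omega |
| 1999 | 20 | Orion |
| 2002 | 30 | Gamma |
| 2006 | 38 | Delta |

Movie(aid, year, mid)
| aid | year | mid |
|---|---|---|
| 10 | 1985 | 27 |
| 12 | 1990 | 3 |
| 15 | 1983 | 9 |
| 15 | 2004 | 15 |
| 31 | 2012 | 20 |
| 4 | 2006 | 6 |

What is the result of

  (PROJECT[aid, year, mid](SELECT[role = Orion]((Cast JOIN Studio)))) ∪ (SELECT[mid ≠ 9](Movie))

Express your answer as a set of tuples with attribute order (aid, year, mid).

{(10, 1985, 27), (12, 1990, 3), (13, 1999, 20), (15, 2004, 15), (31, 2012, 20), (4, 2006, 6)}

Joining Cast and Studio on year yields {(1999, 13, 20, Orion), (2002, 21, 30, Gamma), (2002, 30, 30, Gamma), (2002, 38, 30, Gamma), (2002, 39, 30, Gamma)}.
σ[role = Orion]: keep tuples satisfying role = Orion → {(1999, 13, 20, Orion)}
π_{aid, year, mid} gives {(13, 1999, 20)}.
σ[mid ≠ 9]: keep tuples satisfying mid ≠ 9 → {(10, 1985, 27), (12, 1990, 3), (15, 2004, 15), (31, 2012, 20), (4, 2006, 6)}
Set union of the two operands is {(10, 1985, 27), (12, 1990, 3), (13, 1999, 20), (15, 2004, 15), (31, 2012, 20), (4, 2006, 6)}.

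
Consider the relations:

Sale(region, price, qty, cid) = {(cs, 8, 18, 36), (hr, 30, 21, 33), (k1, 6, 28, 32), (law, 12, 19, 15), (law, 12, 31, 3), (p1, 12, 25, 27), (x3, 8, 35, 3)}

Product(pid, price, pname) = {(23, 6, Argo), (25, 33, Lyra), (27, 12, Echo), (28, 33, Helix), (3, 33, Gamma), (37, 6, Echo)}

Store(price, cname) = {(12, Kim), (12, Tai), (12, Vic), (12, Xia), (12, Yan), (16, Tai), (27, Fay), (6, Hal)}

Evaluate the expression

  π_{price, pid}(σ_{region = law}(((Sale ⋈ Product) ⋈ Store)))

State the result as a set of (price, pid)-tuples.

{(12, 27)}

Joining Sale and Product on price yields {(k1, 6, 28, 32, 23, Argo), (k1, 6, 28, 32, 37, Echo), (law, 12, 19, 15, 27, Echo), (law, 12, 31, 3, 27, Echo), (p1, 12, 25, 27, 27, Echo)}.
Joining (Sale ⋈ Product) and Store on price yields {(k1, 6, 28, 32, 23, Argo, Hal), (k1, 6, 28, 32, 37, Echo, Hal), (law, 12, 19, 15, 27, Echo, Kim), (law, 12, 19, 15, 27, Echo, Tai), (law, 12, 19, 15, 27, Echo, Vic), (law, 12, 19, 15, 27, Echo, Xia), (law, 12, 19, 15, 27, Echo, Yan), (law, 12, 31, 3, 27, Echo, Kim), (law, 12, 31, 3, 27, Echo, Tai), (law, 12, 31, 3, 27, Echo, Vic), (law, 12, 31, 3, 27, Echo, Xia), (law, 12, 31, 3, 27, Echo, Yan), (p1, 12, 25, 27, 27, Echo, Kim), (p1, 12, 25, 27, 27, Echo, Tai), (p1, 12, 25, 27, 27, Echo, Vic), (p1, 12, 25, 27, 27, Echo, Xia), (p1, 12, 25, 27, 27, Echo, Yan)}.
σ[region = law]: keep tuples satisfying region = law → {(law, 12, 19, 15, 27, Echo, Kim), (law, 12, 19, 15, 27, Echo, Tai), (law, 12, 19, 15, 27, Echo, Vic), (law, 12, 19, 15, 27, Echo, Xia), (law, 12, 19, 15, 27, Echo, Yan), (law, 12, 31, 3, 27, Echo, Kim), (law, 12, 31, 3, 27, Echo, Tai), (law, 12, 31, 3, 27, Echo, Vic), (law, 12, 31, 3, 27, Echo, Xia), (law, 12, 31, 3, 27, Echo, Yan)}
π_{price, pid} gives {(12, 27)} (9 duplicate(s) eliminated).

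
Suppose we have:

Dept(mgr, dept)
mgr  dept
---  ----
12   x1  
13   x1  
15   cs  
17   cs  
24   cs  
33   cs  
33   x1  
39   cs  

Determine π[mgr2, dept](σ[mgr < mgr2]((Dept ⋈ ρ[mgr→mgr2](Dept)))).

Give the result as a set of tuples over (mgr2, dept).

ρ[mgr→mgr2]: schema becomes (mgr2, dept); tuples unchanged.
Natural join on dept: {(12, x1, 12), (12, x1, 13), (12, x1, 33), (13, x1, 12), (13, x1, 13), (13, x1, 33), (15, cs, 15), (15, cs, 17), (15, cs, 24), (15, cs, 33), (15, cs, 39), (17, cs, 15), (17, cs, 17), (17, cs, 24), (17, cs, 33), (17, cs, 39), (24, cs, 15), (24, cs, 17), (24, cs, 24), (24, cs, 33), (24, cs, 39), (33, cs, 15), (33, cs, 17), (33, cs, 24), (33, cs, 33), (33, cs, 39), (33, x1, 12), (33, x1, 13), (33, x1, 33), (39, cs, 15), (39, cs, 17), (39, cs, 24), (39, cs, 33), (39, cs, 39)}
Selection mgr < mgr2: {(12, x1, 13), (12, x1, 33), (13, x1, 33), (15, cs, 17), (15, cs, 24), (15, cs, 33), (15, cs, 39), (17, cs, 24), (17, cs, 33), (17, cs, 39), (24, cs, 33), (24, cs, 39), (33, cs, 39)}
π_{mgr2, dept} gives {(13, x1), (17, cs), (24, cs), (33, cs), (33, x1), (39, cs)} (7 duplicate(s) eliminated).

{(13, x1), (17, cs), (24, cs), (33, cs), (33, x1), (39, cs)}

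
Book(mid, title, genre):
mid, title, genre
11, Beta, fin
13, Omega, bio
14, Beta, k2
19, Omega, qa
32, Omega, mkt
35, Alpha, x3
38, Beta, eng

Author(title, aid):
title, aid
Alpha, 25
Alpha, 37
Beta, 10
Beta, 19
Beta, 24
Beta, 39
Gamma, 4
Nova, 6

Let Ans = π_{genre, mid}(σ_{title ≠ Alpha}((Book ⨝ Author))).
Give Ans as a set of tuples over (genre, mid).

Book ⋈ Author (natural join on title): {(11, Beta, fin, 10), (11, Beta, fin, 19), (11, Beta, fin, 24), (11, Beta, fin, 39), (14, Beta, k2, 10), (14, Beta, k2, 19), (14, Beta, k2, 24), (14, Beta, k2, 39), (35, Alpha, x3, 25), (35, Alpha, x3, 37), (38, Beta, eng, 10), (38, Beta, eng, 19), (38, Beta, eng, 24), (38, Beta, eng, 39)}
Selection title ≠ Alpha: {(11, Beta, fin, 10), (11, Beta, fin, 19), (11, Beta, fin, 24), (11, Beta, fin, 39), (14, Beta, k2, 10), (14, Beta, k2, 19), (14, Beta, k2, 24), (14, Beta, k2, 39), (38, Beta, eng, 10), (38, Beta, eng, 19), (38, Beta, eng, 24), (38, Beta, eng, 39)}
π_{genre, mid} gives {(eng, 38), (fin, 11), (k2, 14)} (9 duplicate(s) eliminated).

{(eng, 38), (fin, 11), (k2, 14)}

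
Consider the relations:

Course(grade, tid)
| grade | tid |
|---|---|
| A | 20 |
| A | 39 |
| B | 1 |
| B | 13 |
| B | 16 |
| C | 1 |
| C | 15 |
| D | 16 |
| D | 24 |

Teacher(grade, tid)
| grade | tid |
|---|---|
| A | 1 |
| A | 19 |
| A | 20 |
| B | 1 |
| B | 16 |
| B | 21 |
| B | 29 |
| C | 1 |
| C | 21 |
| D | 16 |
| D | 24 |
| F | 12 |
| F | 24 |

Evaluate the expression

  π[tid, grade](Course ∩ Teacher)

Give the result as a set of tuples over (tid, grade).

{(1, B), (1, C), (16, B), (16, D), (20, A), (24, D)}

Taking the intersection: {(A, 20), (B, 1), (B, 16), (C, 1), (D, 16), (D, 24)}
π_{tid, grade} gives {(1, B), (1, C), (16, B), (16, D), (20, A), (24, D)}.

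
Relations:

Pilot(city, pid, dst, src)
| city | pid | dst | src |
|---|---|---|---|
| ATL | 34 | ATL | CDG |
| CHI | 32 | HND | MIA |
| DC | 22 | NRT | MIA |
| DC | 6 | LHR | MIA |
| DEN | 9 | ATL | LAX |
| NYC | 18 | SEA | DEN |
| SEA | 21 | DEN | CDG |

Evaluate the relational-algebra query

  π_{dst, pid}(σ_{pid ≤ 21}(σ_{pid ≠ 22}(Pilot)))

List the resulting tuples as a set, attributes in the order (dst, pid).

{(ATL, 9), (DEN, 21), (LHR, 6), (SEA, 18)}

Selection pid ≠ 22: {(ATL, 34, ATL, CDG), (CHI, 32, HND, MIA), (DC, 6, LHR, MIA), (DEN, 9, ATL, LAX), (NYC, 18, SEA, DEN), (SEA, 21, DEN, CDG)}
Selection pid ≤ 21: {(DC, 6, LHR, MIA), (DEN, 9, ATL, LAX), (NYC, 18, SEA, DEN), (SEA, 21, DEN, CDG)}
π_{dst, pid} gives {(ATL, 9), (DEN, 21), (LHR, 6), (SEA, 18)}.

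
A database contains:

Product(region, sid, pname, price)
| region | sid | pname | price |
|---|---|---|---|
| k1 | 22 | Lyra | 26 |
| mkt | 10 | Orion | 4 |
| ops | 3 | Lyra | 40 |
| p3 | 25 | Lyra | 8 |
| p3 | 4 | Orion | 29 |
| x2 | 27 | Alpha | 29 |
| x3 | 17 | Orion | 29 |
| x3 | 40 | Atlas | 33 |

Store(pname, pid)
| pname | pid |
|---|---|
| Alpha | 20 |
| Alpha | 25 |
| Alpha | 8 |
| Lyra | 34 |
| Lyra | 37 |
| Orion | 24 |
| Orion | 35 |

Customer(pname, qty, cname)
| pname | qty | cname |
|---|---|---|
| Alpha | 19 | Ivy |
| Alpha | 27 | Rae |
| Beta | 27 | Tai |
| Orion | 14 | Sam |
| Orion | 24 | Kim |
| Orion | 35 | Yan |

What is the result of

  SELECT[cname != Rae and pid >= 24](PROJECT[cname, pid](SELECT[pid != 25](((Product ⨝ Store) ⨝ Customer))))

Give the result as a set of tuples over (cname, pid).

Joining Product and Store on pname yields {(k1, 22, Lyra, 26, 34), (k1, 22, Lyra, 26, 37), (mkt, 10, Orion, 4, 24), (mkt, 10, Orion, 4, 35), (ops, 3, Lyra, 40, 34), (ops, 3, Lyra, 40, 37), (p3, 25, Lyra, 8, 34), (p3, 25, Lyra, 8, 37), (p3, 4, Orion, 29, 24), (p3, 4, Orion, 29, 35), (x2, 27, Alpha, 29, 20), (x2, 27, Alpha, 29, 25), (x2, 27, Alpha, 29, 8), (x3, 17, Orion, 29, 24), (x3, 17, Orion, 29, 35)}.
Joining (Product ⨝ Store) and Customer on pname yields {(mkt, 10, Orion, 4, 24, 14, Sam), (mkt, 10, Orion, 4, 24, 24, Kim), (mkt, 10, Orion, 4, 24, 35, Yan), (mkt, 10, Orion, 4, 35, 14, Sam), (mkt, 10, Orion, 4, 35, 24, Kim), (mkt, 10, Orion, 4, 35, 35, Yan), (p3, 4, Orion, 29, 24, 14, Sam), (p3, 4, Orion, 29, 24, 24, Kim), (p3, 4, Orion, 29, 24, 35, Yan), (p3, 4, Orion, 29, 35, 14, Sam), (p3, 4, Orion, 29, 35, 24, Kim), (p3, 4, Orion, 29, 35, 35, Yan), (x2, 27, Alpha, 29, 20, 19, Ivy), (x2, 27, Alpha, 29, 20, 27, Rae), (x2, 27, Alpha, 29, 25, 19, Ivy), (x2, 27, Alpha, 29, 25, 27, Rae), (x2, 27, Alpha, 29, 8, 19, Ivy), (x2, 27, Alpha, 29, 8, 27, Rae), (x3, 17, Orion, 29, 24, 14, Sam), (x3, 17, Orion, 29, 24, 24, Kim), (x3, 17, Orion, 29, 24, 35, Yan), (x3, 17, Orion, 29, 35, 14, Sam), (x3, 17, Orion, 29, 35, 24, Kim), (x3, 17, Orion, 29, 35, 35, Yan)}.
Apply σ_{pid != 25}; surviving tuples: {(mkt, 10, Orion, 4, 24, 14, Sam), (mkt, 10, Orion, 4, 24, 24, Kim), (mkt, 10, Orion, 4, 24, 35, Yan), (mkt, 10, Orion, 4, 35, 14, Sam), (mkt, 10, Orion, 4, 35, 24, Kim), (mkt, 10, Orion, 4, 35, 35, Yan), (p3, 4, Orion, 29, 24, 14, Sam), (p3, 4, Orion, 29, 24, 24, Kim), (p3, 4, Orion, 29, 24, 35, Yan), (p3, 4, Orion, 29, 35, 14, Sam), (p3, 4, Orion, 29, 35, 24, Kim), (p3, 4, Orion, 29, 35, 35, Yan), (x2, 27, Alpha, 29, 20, 19, Ivy), (x2, 27, Alpha, 29, 20, 27, Rae), (x2, 27, Alpha, 29, 8, 19, Ivy), (x2, 27, Alpha, 29, 8, 27, Rae), (x3, 17, Orion, 29, 24, 14, Sam), (x3, 17, Orion, 29, 24, 24, Kim), (x3, 17, Orion, 29, 24, 35, Yan), (x3, 17, Orion, 29, 35, 14, Sam), (x3, 17, Orion, 29, 35, 24, Kim), (x3, 17, Orion, 29, 35, 35, Yan)}
π_{cname, pid} gives {(Ivy, 20), (Ivy, 8), (Kim, 24), (Kim, 35), (Rae, 20), (Rae, 8), (Sam, 24), (Sam, 35), (Yan, 24), (Yan, 35)} (12 duplicate(s) eliminated).
Apply σ_{cname != Rae and pid >= 24}; surviving tuples: {(Kim, 24), (Kim, 35), (Sam, 24), (Sam, 35), (Yan, 24), (Yan, 35)}

{(Kim, 24), (Kim, 35), (Sam, 24), (Sam, 35), (Yan, 24), (Yan, 35)}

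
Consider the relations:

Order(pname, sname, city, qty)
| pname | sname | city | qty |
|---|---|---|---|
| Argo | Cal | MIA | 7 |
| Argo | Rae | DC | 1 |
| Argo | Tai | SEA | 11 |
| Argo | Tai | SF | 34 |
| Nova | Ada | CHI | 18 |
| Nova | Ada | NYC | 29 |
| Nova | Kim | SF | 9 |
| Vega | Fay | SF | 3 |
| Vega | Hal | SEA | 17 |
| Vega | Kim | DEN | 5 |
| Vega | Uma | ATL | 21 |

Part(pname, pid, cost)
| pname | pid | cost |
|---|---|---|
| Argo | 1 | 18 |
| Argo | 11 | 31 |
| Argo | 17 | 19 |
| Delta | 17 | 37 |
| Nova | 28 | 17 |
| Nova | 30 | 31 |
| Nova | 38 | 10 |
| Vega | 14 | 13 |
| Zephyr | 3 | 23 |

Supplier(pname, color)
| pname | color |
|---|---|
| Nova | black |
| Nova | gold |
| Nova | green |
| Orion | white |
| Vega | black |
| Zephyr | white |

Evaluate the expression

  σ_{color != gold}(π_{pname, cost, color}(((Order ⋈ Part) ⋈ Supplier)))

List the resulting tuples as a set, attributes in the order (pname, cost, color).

Natural join on pname: {(Argo, Cal, MIA, 7, 1, 18), (Argo, Cal, MIA, 7, 11, 31), (Argo, Cal, MIA, 7, 17, 19), (Argo, Rae, DC, 1, 1, 18), (Argo, Rae, DC, 1, 11, 31), (Argo, Rae, DC, 1, 17, 19), (Argo, Tai, SEA, 11, 1, 18), (Argo, Tai, SEA, 11, 11, 31), (Argo, Tai, SEA, 11, 17, 19), (Argo, Tai, SF, 34, 1, 18), (Argo, Tai, SF, 34, 11, 31), (Argo, Tai, SF, 34, 17, 19), (Nova, Ada, CHI, 18, 28, 17), (Nova, Ada, CHI, 18, 30, 31), (Nova, Ada, CHI, 18, 38, 10), (Nova, Ada, NYC, 29, 28, 17), (Nova, Ada, NYC, 29, 30, 31), (Nova, Ada, NYC, 29, 38, 10), (Nova, Kim, SF, 9, 28, 17), (Nova, Kim, SF, 9, 30, 31), (Nova, Kim, SF, 9, 38, 10), (Vega, Fay, SF, 3, 14, 13), (Vega, Hal, SEA, 17, 14, 13), (Vega, Kim, DEN, 5, 14, 13), (Vega, Uma, ATL, 21, 14, 13)}
Natural join on pname: {(Nova, Ada, CHI, 18, 28, 17, black), (Nova, Ada, CHI, 18, 28, 17, gold), (Nova, Ada, CHI, 18, 28, 17, green), (Nova, Ada, CHI, 18, 30, 31, black), (Nova, Ada, CHI, 18, 30, 31, gold), (Nova, Ada, CHI, 18, 30, 31, green), (Nova, Ada, CHI, 18, 38, 10, black), (Nova, Ada, CHI, 18, 38, 10, gold), (Nova, Ada, CHI, 18, 38, 10, green), (Nova, Ada, NYC, 29, 28, 17, black), (Nova, Ada, NYC, 29, 28, 17, gold), (Nova, Ada, NYC, 29, 28, 17, green), (Nova, Ada, NYC, 29, 30, 31, black), (Nova, Ada, NYC, 29, 30, 31, gold), (Nova, Ada, NYC, 29, 30, 31, green), (Nova, Ada, NYC, 29, 38, 10, black), (Nova, Ada, NYC, 29, 38, 10, gold), (Nova, Ada, NYC, 29, 38, 10, green), (Nova, Kim, SF, 9, 28, 17, black), (Nova, Kim, SF, 9, 28, 17, gold), (Nova, Kim, SF, 9, 28, 17, green), (Nova, Kim, SF, 9, 30, 31, black), (Nova, Kim, SF, 9, 30, 31, gold), (Nova, Kim, SF, 9, 30, 31, green), (Nova, Kim, SF, 9, 38, 10, black), (Nova, Kim, SF, 9, 38, 10, gold), (Nova, Kim, SF, 9, 38, 10, green), (Vega, Fay, SF, 3, 14, 13, black), (Vega, Hal, SEA, 17, 14, 13, black), (Vega, Kim, DEN, 5, 14, 13, black), (Vega, Uma, ATL, 21, 14, 13, black)}
Keep only column(s) pname, cost, color (21 duplicate(s) eliminated): {(Nova, 10, black), (Nova, 10, gold), (Nova, 10, green), (Nova, 17, black), (Nova, 17, gold), (Nova, 17, green), (Nova, 31, black), (Nova, 31, gold), (Nova, 31, green), (Vega, 13, black)}
Selection color != gold: {(Nova, 10, black), (Nova, 10, green), (Nova, 17, black), (Nova, 17, green), (Nova, 31, black), (Nova, 31, green), (Vega, 13, black)}

{(Nova, 10, black), (Nova, 10, green), (Nova, 17, black), (Nova, 17, green), (Nova, 31, black), (Nova, 31, green), (Vega, 13, black)}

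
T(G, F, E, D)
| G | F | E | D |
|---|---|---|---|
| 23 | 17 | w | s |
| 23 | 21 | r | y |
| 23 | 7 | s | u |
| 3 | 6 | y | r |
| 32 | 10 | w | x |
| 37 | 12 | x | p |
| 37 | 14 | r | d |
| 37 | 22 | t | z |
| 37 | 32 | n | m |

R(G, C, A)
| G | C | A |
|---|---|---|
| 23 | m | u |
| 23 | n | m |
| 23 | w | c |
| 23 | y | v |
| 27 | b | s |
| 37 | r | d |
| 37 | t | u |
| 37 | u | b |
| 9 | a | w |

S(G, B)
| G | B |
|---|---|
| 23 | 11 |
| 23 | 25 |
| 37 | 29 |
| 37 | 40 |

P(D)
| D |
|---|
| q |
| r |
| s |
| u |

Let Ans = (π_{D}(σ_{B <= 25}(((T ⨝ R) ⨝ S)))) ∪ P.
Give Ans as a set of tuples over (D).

Joining T and R on G yields {(23, 17, w, s, m, u), (23, 17, w, s, n, m), (23, 17, w, s, w, c), (23, 17, w, s, y, v), (23, 21, r, y, m, u), (23, 21, r, y, n, m), (23, 21, r, y, w, c), (23, 21, r, y, y, v), (23, 7, s, u, m, u), (23, 7, s, u, n, m), (23, 7, s, u, w, c), (23, 7, s, u, y, v), (37, 12, x, p, r, d), (37, 12, x, p, t, u), (37, 12, x, p, u, b), (37, 14, r, d, r, d), (37, 14, r, d, t, u), (37, 14, r, d, u, b), (37, 22, t, z, r, d), (37, 22, t, z, t, u), (37, 22, t, z, u, b), (37, 32, n, m, r, d), (37, 32, n, m, t, u), (37, 32, n, m, u, b)}.
Joining (T ⨝ R) and S on G yields {(23, 17, w, s, m, u, 11), (23, 17, w, s, m, u, 25), (23, 17, w, s, n, m, 11), (23, 17, w, s, n, m, 25), (23, 17, w, s, w, c, 11), (23, 17, w, s, w, c, 25), (23, 17, w, s, y, v, 11), (23, 17, w, s, y, v, 25), (23, 21, r, y, m, u, 11), (23, 21, r, y, m, u, 25), (23, 21, r, y, n, m, 11), (23, 21, r, y, n, m, 25), (23, 21, r, y, w, c, 11), (23, 21, r, y, w, c, 25), (23, 21, r, y, y, v, 11), (23, 21, r, y, y, v, 25), (23, 7, s, u, m, u, 11), (23, 7, s, u, m, u, 25), (23, 7, s, u, n, m, 11), (23, 7, s, u, n, m, 25), (23, 7, s, u, w, c, 11), (23, 7, s, u, w, c, 25), (23, 7, s, u, y, v, 11), (23, 7, s, u, y, v, 25), (37, 12, x, p, r, d, 29), (37, 12, x, p, r, d, 40), (37, 12, x, p, t, u, 29), (37, 12, x, p, t, u, 40), (37, 12, x, p, u, b, 29), (37, 12, x, p, u, b, 40), (37, 14, r, d, r, d, 29), (37, 14, r, d, r, d, 40), (37, 14, r, d, t, u, 29), (37, 14, r, d, t, u, 40), (37, 14, r, d, u, b, 29), (37, 14, r, d, u, b, 40), (37, 22, t, z, r, d, 29), (37, 22, t, z, r, d, 40), (37, 22, t, z, t, u, 29), (37, 22, t, z, t, u, 40), (37, 22, t, z, u, b, 29), (37, 22, t, z, u, b, 40), (37, 32, n, m, r, d, 29), (37, 32, n, m, r, d, 40), (37, 32, n, m, t, u, 29), (37, 32, n, m, t, u, 40), (37, 32, n, m, u, b, 29), (37, 32, n, m, u, b, 40)}.
Apply σ_{B <= 25}; surviving tuples: {(23, 17, w, s, m, u, 11), (23, 17, w, s, m, u, 25), (23, 17, w, s, n, m, 11), (23, 17, w, s, n, m, 25), (23, 17, w, s, w, c, 11), (23, 17, w, s, w, c, 25), (23, 17, w, s, y, v, 11), (23, 17, w, s, y, v, 25), (23, 21, r, y, m, u, 11), (23, 21, r, y, m, u, 25), (23, 21, r, y, n, m, 11), (23, 21, r, y, n, m, 25), (23, 21, r, y, w, c, 11), (23, 21, r, y, w, c, 25), (23, 21, r, y, y, v, 11), (23, 21, r, y, y, v, 25), (23, 7, s, u, m, u, 11), (23, 7, s, u, m, u, 25), (23, 7, s, u, n, m, 11), (23, 7, s, u, n, m, 25), (23, 7, s, u, w, c, 11), (23, 7, s, u, w, c, 25), (23, 7, s, u, y, v, 11), (23, 7, s, u, y, v, 25)}
Keep only column(s) D (21 duplicate(s) eliminated): {s, u, y}
Union: {s, u, y} with {q, r, s, u} → {q, r, s, u, y}

{q, r, s, u, y}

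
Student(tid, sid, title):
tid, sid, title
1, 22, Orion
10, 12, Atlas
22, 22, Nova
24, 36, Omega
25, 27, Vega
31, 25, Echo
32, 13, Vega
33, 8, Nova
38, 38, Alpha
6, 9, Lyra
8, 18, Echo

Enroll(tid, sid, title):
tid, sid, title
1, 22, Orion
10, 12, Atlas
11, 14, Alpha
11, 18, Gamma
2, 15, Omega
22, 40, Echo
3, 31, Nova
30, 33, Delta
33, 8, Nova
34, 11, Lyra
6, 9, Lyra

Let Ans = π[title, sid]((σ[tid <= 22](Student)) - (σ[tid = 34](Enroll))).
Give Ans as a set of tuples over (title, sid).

{(Atlas, 12), (Echo, 18), (Lyra, 9), (Nova, 22), (Orion, 22)}

Selection tid <= 22: {(1, 22, Orion), (10, 12, Atlas), (22, 22, Nova), (6, 9, Lyra), (8, 18, Echo)}
Selection tid = 34: {(34, 11, Lyra)}
Difference: {(1, 22, Orion), (10, 12, Atlas), (22, 22, Nova), (6, 9, Lyra), (8, 18, Echo)} with {(34, 11, Lyra)} → {(1, 22, Orion), (10, 12, Atlas), (22, 22, Nova), (6, 9, Lyra), (8, 18, Echo)}
π[title, sid]: project onto (title, sid) → {(Atlas, 12), (Echo, 18), (Lyra, 9), (Nova, 22), (Orion, 22)}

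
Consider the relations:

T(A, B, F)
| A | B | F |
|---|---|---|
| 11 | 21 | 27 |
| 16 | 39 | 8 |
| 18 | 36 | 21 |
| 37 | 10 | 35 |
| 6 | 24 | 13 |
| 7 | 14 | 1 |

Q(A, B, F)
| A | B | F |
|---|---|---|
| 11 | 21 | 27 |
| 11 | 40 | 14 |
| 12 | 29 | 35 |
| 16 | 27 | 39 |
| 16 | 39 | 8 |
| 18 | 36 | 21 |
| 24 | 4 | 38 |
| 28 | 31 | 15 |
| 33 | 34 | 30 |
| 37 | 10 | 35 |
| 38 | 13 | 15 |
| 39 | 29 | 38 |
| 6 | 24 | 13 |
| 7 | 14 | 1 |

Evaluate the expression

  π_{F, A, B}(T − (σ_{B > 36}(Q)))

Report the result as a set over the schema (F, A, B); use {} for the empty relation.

Apply σ_{B > 36}; surviving tuples: {(11, 40, 14), (16, 39, 8)}
Set difference of the two operands is {(11, 21, 27), (18, 36, 21), (37, 10, 35), (6, 24, 13), (7, 14, 1)}.
π_{F, A, B} gives {(1, 7, 14), (13, 6, 24), (21, 18, 36), (27, 11, 21), (35, 37, 10)}.

{(1, 7, 14), (13, 6, 24), (21, 18, 36), (27, 11, 21), (35, 37, 10)}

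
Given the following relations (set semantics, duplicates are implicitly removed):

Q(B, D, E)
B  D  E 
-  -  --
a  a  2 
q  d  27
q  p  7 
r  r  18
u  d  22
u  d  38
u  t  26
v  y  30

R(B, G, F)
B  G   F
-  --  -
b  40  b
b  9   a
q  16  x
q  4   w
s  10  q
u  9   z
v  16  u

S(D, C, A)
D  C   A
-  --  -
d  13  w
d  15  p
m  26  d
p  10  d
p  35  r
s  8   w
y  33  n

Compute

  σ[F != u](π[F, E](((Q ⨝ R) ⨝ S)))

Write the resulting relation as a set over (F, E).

{(w, 27), (w, 7), (x, 27), (x, 7), (z, 22), (z, 38)}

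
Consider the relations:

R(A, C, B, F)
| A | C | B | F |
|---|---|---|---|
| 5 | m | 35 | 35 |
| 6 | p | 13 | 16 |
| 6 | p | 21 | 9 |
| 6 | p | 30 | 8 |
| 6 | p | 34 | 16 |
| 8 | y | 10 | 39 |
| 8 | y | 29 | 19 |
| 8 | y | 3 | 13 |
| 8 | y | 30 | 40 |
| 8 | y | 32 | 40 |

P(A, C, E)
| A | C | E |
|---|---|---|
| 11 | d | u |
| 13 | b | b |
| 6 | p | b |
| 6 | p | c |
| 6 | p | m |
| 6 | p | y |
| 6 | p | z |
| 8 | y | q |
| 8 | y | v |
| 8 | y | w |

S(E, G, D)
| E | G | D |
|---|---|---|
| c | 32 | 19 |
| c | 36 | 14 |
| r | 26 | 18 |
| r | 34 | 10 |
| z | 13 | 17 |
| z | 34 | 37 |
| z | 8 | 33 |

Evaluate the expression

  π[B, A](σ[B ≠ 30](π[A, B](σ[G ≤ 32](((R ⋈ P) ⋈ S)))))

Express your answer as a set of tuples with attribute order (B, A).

{(13, 6), (21, 6), (34, 6)}

R ⋈ P (natural join on A, C): {(6, p, 13, 16, b), (6, p, 13, 16, c), (6, p, 13, 16, m), (6, p, 13, 16, y), (6, p, 13, 16, z), (6, p, 21, 9, b), (6, p, 21, 9, c), (6, p, 21, 9, m), (6, p, 21, 9, y), (6, p, 21, 9, z), (6, p, 30, 8, b), (6, p, 30, 8, c), (6, p, 30, 8, m), (6, p, 30, 8, y), (6, p, 30, 8, z), (6, p, 34, 16, b), (6, p, 34, 16, c), (6, p, 34, 16, m), (6, p, 34, 16, y), (6, p, 34, 16, z), (8, y, 10, 39, q), (8, y, 10, 39, v), (8, y, 10, 39, w), (8, y, 29, 19, q), (8, y, 29, 19, v), (8, y, 29, 19, w), (8, y, 3, 13, q), (8, y, 3, 13, v), (8, y, 3, 13, w), (8, y, 30, 40, q), (8, y, 30, 40, v), (8, y, 30, 40, w), (8, y, 32, 40, q), (8, y, 32, 40, v), (8, y, 32, 40, w)}
(R ⋈ P) ⋈ S (natural join on E): {(6, p, 13, 16, c, 32, 19), (6, p, 13, 16, c, 36, 14), (6, p, 13, 16, z, 13, 17), (6, p, 13, 16, z, 34, 37), (6, p, 13, 16, z, 8, 33), (6, p, 21, 9, c, 32, 19), (6, p, 21, 9, c, 36, 14), (6, p, 21, 9, z, 13, 17), (6, p, 21, 9, z, 34, 37), (6, p, 21, 9, z, 8, 33), (6, p, 30, 8, c, 32, 19), (6, p, 30, 8, c, 36, 14), (6, p, 30, 8, z, 13, 17), (6, p, 30, 8, z, 34, 37), (6, p, 30, 8, z, 8, 33), (6, p, 34, 16, c, 32, 19), (6, p, 34, 16, c, 36, 14), (6, p, 34, 16, z, 13, 17), (6, p, 34, 16, z, 34, 37), (6, p, 34, 16, z, 8, 33)}
Selection G ≤ 32: {(6, p, 13, 16, c, 32, 19), (6, p, 13, 16, z, 13, 17), (6, p, 13, 16, z, 8, 33), (6, p, 21, 9, c, 32, 19), (6, p, 21, 9, z, 13, 17), (6, p, 21, 9, z, 8, 33), (6, p, 30, 8, c, 32, 19), (6, p, 30, 8, z, 13, 17), (6, p, 30, 8, z, 8, 33), (6, p, 34, 16, c, 32, 19), (6, p, 34, 16, z, 13, 17), (6, p, 34, 16, z, 8, 33)}
π[A, B]: project onto (A, B) (8 duplicate(s) eliminated) → {(6, 13), (6, 21), (6, 30), (6, 34)}
Selection B ≠ 30: {(6, 13), (6, 21), (6, 34)}
π[B, A]: project onto (B, A) → {(13, 6), (21, 6), (34, 6)}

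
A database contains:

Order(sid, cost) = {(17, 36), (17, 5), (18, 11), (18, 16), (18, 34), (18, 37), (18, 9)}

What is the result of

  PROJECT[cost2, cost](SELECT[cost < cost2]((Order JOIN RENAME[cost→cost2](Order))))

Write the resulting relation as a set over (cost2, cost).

{(11, 9), (16, 11), (16, 9), (34, 11), (34, 16), (34, 9), (36, 5), (37, 11), (37, 16), (37, 34), (37, 9)}

ρ[cost→cost2]: schema becomes (sid, cost2); tuples unchanged.
Joining Order and RENAME[cost→cost2](Order) on sid yields {(17, 36, 36), (17, 36, 5), (17, 5, 36), (17, 5, 5), (18, 11, 11), (18, 11, 16), (18, 11, 34), (18, 11, 37), (18, 11, 9), (18, 16, 11), (18, 16, 16), (18, 16, 34), (18, 16, 37), (18, 16, 9), (18, 34, 11), (18, 34, 16), (18, 34, 34), (18, 34, 37), (18, 34, 9), (18, 37, 11), (18, 37, 16), (18, 37, 34), (18, 37, 37), (18, 37, 9), (18, 9, 11), (18, 9, 16), (18, 9, 34), (18, 9, 37), (18, 9, 9)}.
Apply σ_{cost < cost2}; surviving tuples: {(17, 5, 36), (18, 11, 16), (18, 11, 34), (18, 11, 37), (18, 16, 34), (18, 16, 37), (18, 34, 37), (18, 9, 11), (18, 9, 16), (18, 9, 34), (18, 9, 37)}
π[cost2, cost]: project onto (cost2, cost) → {(11, 9), (16, 11), (16, 9), (34, 11), (34, 16), (34, 9), (36, 5), (37, 11), (37, 16), (37, 34), (37, 9)}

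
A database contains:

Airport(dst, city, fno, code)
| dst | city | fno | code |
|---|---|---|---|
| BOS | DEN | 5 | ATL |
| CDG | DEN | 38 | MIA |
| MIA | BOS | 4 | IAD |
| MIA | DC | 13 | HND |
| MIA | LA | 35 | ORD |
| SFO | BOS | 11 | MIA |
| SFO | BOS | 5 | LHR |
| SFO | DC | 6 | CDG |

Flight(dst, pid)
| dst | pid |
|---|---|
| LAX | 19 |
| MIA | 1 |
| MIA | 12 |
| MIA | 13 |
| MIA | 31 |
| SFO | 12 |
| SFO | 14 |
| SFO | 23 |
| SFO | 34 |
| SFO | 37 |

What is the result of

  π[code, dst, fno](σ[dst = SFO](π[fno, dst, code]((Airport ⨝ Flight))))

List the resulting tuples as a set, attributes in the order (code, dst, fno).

{(CDG, SFO, 6), (LHR, SFO, 5), (MIA, SFO, 11)}

Natural join on dst: {(MIA, BOS, 4, IAD, 1), (MIA, BOS, 4, IAD, 12), (MIA, BOS, 4, IAD, 13), (MIA, BOS, 4, IAD, 31), (MIA, DC, 13, HND, 1), (MIA, DC, 13, HND, 12), (MIA, DC, 13, HND, 13), (MIA, DC, 13, HND, 31), (MIA, LA, 35, ORD, 1), (MIA, LA, 35, ORD, 12), (MIA, LA, 35, ORD, 13), (MIA, LA, 35, ORD, 31), (SFO, BOS, 11, MIA, 12), (SFO, BOS, 11, MIA, 14), (SFO, BOS, 11, MIA, 23), (SFO, BOS, 11, MIA, 34), (SFO, BOS, 11, MIA, 37), (SFO, BOS, 5, LHR, 12), (SFO, BOS, 5, LHR, 14), (SFO, BOS, 5, LHR, 23), (SFO, BOS, 5, LHR, 34), (SFO, BOS, 5, LHR, 37), (SFO, DC, 6, CDG, 12), (SFO, DC, 6, CDG, 14), (SFO, DC, 6, CDG, 23), (SFO, DC, 6, CDG, 34), (SFO, DC, 6, CDG, 37)}
Projecting to fno, dst, code (21 duplicate(s) eliminated): {(11, SFO, MIA), (13, MIA, HND), (35, MIA, ORD), (4, MIA, IAD), (5, SFO, LHR), (6, SFO, CDG)}
Filtering on dst = SFO leaves {(11, SFO, MIA), (5, SFO, LHR), (6, SFO, CDG)}.
Projecting to code, dst, fno: {(CDG, SFO, 6), (LHR, SFO, 5), (MIA, SFO, 11)}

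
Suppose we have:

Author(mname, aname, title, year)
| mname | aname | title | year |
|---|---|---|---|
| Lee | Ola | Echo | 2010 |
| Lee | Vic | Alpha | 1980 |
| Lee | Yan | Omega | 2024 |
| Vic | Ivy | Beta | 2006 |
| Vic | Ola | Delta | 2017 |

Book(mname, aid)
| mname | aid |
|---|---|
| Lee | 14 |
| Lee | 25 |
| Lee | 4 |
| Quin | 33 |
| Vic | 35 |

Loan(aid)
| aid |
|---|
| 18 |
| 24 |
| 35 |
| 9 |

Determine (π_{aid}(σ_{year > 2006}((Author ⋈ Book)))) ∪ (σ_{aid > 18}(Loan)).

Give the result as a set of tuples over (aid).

Joining Author and Book on mname yields {(Lee, Ola, Echo, 2010, 14), (Lee, Ola, Echo, 2010, 25), (Lee, Ola, Echo, 2010, 4), (Lee, Vic, Alpha, 1980, 14), (Lee, Vic, Alpha, 1980, 25), (Lee, Vic, Alpha, 1980, 4), (Lee, Yan, Omega, 2024, 14), (Lee, Yan, Omega, 2024, 25), (Lee, Yan, Omega, 2024, 4), (Vic, Ivy, Beta, 2006, 35), (Vic, Ola, Delta, 2017, 35)}.
σ[year > 2006]: keep tuples satisfying year > 2006 → {(Lee, Ola, Echo, 2010, 14), (Lee, Ola, Echo, 2010, 25), (Lee, Ola, Echo, 2010, 4), (Lee, Yan, Omega, 2024, 14), (Lee, Yan, Omega, 2024, 25), (Lee, Yan, Omega, 2024, 4), (Vic, Ola, Delta, 2017, 35)}
π_{aid} gives {14, 25, 35, 4} (3 duplicate(s) eliminated).
σ[aid > 18]: keep tuples satisfying aid > 18 → {24, 35}
Union: {14, 25, 35, 4} with {24, 35} → {14, 24, 25, 35, 4}

{14, 24, 25, 35, 4}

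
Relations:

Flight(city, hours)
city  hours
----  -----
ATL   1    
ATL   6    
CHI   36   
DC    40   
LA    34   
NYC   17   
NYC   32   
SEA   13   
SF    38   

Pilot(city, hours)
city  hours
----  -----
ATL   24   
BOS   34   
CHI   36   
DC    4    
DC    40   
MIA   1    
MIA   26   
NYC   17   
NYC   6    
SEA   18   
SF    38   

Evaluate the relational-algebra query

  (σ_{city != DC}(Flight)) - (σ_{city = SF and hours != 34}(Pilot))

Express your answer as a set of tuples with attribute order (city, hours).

Apply σ_{city != DC}; surviving tuples: {(ATL, 1), (ATL, 6), (CHI, 36), (LA, 34), (NYC, 17), (NYC, 32), (SEA, 13), (SF, 38)}
Apply σ_{city = SF and hours != 34}; surviving tuples: {(SF, 38)}
Set difference of the two operands is {(ATL, 1), (ATL, 6), (CHI, 36), (LA, 34), (NYC, 17), (NYC, 32), (SEA, 13)}.

{(ATL, 1), (ATL, 6), (CHI, 36), (LA, 34), (NYC, 17), (NYC, 32), (SEA, 13)}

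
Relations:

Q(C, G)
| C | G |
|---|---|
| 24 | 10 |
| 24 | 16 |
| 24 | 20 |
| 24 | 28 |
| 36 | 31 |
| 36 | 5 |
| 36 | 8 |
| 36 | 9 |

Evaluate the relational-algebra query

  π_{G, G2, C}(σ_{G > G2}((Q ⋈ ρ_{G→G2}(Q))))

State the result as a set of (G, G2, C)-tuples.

ρ[G→G2]: schema becomes (C, G2); tuples unchanged.
Natural join on C: {(24, 10, 10), (24, 10, 16), (24, 10, 20), (24, 10, 28), (24, 16, 10), (24, 16, 16), (24, 16, 20), (24, 16, 28), (24, 20, 10), (24, 20, 16), (24, 20, 20), (24, 20, 28), (24, 28, 10), (24, 28, 16), (24, 28, 20), (24, 28, 28), (36, 31, 31), (36, 31, 5), (36, 31, 8), (36, 31, 9), (36, 5, 31), (36, 5, 5), (36, 5, 8), (36, 5, 9), (36, 8, 31), (36, 8, 5), (36, 8, 8), (36, 8, 9), (36, 9, 31), (36, 9, 5), (36, 9, 8), (36, 9, 9)}
Filtering on G > G2 leaves {(24, 16, 10), (24, 20, 10), (24, 20, 16), (24, 28, 10), (24, 28, 16), (24, 28, 20), (36, 31, 5), (36, 31, 8), (36, 31, 9), (36, 8, 5), (36, 9, 5), (36, 9, 8)}.
Projecting to G, G2, C: {(16, 10, 24), (20, 10, 24), (20, 16, 24), (28, 10, 24), (28, 16, 24), (28, 20, 24), (31, 5, 36), (31, 8, 36), (31, 9, 36), (8, 5, 36), (9, 5, 36), (9, 8, 36)}

{(16, 10, 24), (20, 10, 24), (20, 16, 24), (28, 10, 24), (28, 16, 24), (28, 20, 24), (31, 5, 36), (31, 8, 36), (31, 9, 36), (8, 5, 36), (9, 5, 36), (9, 8, 36)}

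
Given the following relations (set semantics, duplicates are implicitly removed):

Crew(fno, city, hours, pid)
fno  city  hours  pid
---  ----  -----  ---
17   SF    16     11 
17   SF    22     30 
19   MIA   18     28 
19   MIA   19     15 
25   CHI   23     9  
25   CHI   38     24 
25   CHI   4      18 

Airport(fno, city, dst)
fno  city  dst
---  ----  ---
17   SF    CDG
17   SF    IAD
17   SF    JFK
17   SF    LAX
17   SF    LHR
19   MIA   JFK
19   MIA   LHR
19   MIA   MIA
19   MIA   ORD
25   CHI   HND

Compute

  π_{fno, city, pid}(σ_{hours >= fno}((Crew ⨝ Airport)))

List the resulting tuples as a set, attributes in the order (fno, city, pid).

Natural join on fno, city: {(17, SF, 16, 11, CDG), (17, SF, 16, 11, IAD), (17, SF, 16, 11, JFK), (17, SF, 16, 11, LAX), (17, SF, 16, 11, LHR), (17, SF, 22, 30, CDG), (17, SF, 22, 30, IAD), (17, SF, 22, 30, JFK), (17, SF, 22, 30, LAX), (17, SF, 22, 30, LHR), (19, MIA, 18, 28, JFK), (19, MIA, 18, 28, LHR), (19, MIA, 18, 28, MIA), (19, MIA, 18, 28, ORD), (19, MIA, 19, 15, JFK), (19, MIA, 19, 15, LHR), (19, MIA, 19, 15, MIA), (19, MIA, 19, 15, ORD), (25, CHI, 23, 9, HND), (25, CHI, 38, 24, HND), (25, CHI, 4, 18, HND)}
Apply σ_{hours >= fno}; surviving tuples: {(17, SF, 22, 30, CDG), (17, SF, 22, 30, IAD), (17, SF, 22, 30, JFK), (17, SF, 22, 30, LAX), (17, SF, 22, 30, LHR), (19, MIA, 19, 15, JFK), (19, MIA, 19, 15, LHR), (19, MIA, 19, 15, MIA), (19, MIA, 19, 15, ORD), (25, CHI, 38, 24, HND)}
π[fno, city, pid]: project onto (fno, city, pid) (7 duplicate(s) eliminated) → {(17, SF, 30), (19, MIA, 15), (25, CHI, 24)}

{(17, SF, 30), (19, MIA, 15), (25, CHI, 24)}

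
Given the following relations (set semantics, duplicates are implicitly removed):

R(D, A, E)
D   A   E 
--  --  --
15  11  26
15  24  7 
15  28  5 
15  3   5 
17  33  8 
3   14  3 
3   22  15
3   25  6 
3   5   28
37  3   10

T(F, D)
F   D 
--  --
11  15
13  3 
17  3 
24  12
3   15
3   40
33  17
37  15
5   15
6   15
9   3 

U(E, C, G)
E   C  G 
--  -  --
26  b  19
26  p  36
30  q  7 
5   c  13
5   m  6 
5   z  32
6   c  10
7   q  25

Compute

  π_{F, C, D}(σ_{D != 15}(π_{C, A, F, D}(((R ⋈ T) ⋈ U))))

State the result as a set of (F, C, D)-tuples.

{(13, c, 3), (17, c, 3), (9, c, 3)}

Natural join on D: {(15, 11, 26, 11), (15, 11, 26, 3), (15, 11, 26, 37), (15, 11, 26, 5), (15, 11, 26, 6), (15, 24, 7, 11), (15, 24, 7, 3), (15, 24, 7, 37), (15, 24, 7, 5), (15, 24, 7, 6), (15, 28, 5, 11), (15, 28, 5, 3), (15, 28, 5, 37), (15, 28, 5, 5), (15, 28, 5, 6), (15, 3, 5, 11), (15, 3, 5, 3), (15, 3, 5, 37), (15, 3, 5, 5), (15, 3, 5, 6), (17, 33, 8, 33), (3, 14, 3, 13), (3, 14, 3, 17), (3, 14, 3, 9), (3, 22, 15, 13), (3, 22, 15, 17), (3, 22, 15, 9), (3, 25, 6, 13), (3, 25, 6, 17), (3, 25, 6, 9), (3, 5, 28, 13), (3, 5, 28, 17), (3, 5, 28, 9)}
Natural join on E: {(15, 11, 26, 11, b, 19), (15, 11, 26, 11, p, 36), (15, 11, 26, 3, b, 19), (15, 11, 26, 3, p, 36), (15, 11, 26, 37, b, 19), (15, 11, 26, 37, p, 36), (15, 11, 26, 5, b, 19), (15, 11, 26, 5, p, 36), (15, 11, 26, 6, b, 19), (15, 11, 26, 6, p, 36), (15, 24, 7, 11, q, 25), (15, 24, 7, 3, q, 25), (15, 24, 7, 37, q, 25), (15, 24, 7, 5, q, 25), (15, 24, 7, 6, q, 25), (15, 28, 5, 11, c, 13), (15, 28, 5, 11, m, 6), (15, 28, 5, 11, z, 32), (15, 28, 5, 3, c, 13), (15, 28, 5, 3, m, 6), (15, 28, 5, 3, z, 32), (15, 28, 5, 37, c, 13), (15, 28, 5, 37, m, 6), (15, 28, 5, 37, z, 32), (15, 28, 5, 5, c, 13), (15, 28, 5, 5, m, 6), (15, 28, 5, 5, z, 32), (15, 28, 5, 6, c, 13), (15, 28, 5, 6, m, 6), (15, 28, 5, 6, z, 32), (15, 3, 5, 11, c, 13), (15, 3, 5, 11, m, 6), (15, 3, 5, 11, z, 32), (15, 3, 5, 3, c, 13), (15, 3, 5, 3, m, 6), (15, 3, 5, 3, z, 32), (15, 3, 5, 37, c, 13), (15, 3, 5, 37, m, 6), (15, 3, 5, 37, z, 32), (15, 3, 5, 5, c, 13), (15, 3, 5, 5, m, 6), (15, 3, 5, 5, z, 32), (15, 3, 5, 6, c, 13), (15, 3, 5, 6, m, 6), (15, 3, 5, 6, z, 32), (3, 25, 6, 13, c, 10), (3, 25, 6, 17, c, 10), (3, 25, 6, 9, c, 10)}
Projecting to C, A, F, D: {(b, 11, 11, 15), (b, 11, 3, 15), (b, 11, 37, 15), (b, 11, 5, 15), (b, 11, 6, 15), (c, 25, 13, 3), (c, 25, 17, 3), (c, 25, 9, 3), (c, 28, 11, 15), (c, 28, 3, 15), (c, 28, 37, 15), (c, 28, 5, 15), (c, 28, 6, 15), (c, 3, 11, 15), (c, 3, 3, 15), (c, 3, 37, 15), (c, 3, 5, 15), (c, 3, 6, 15), (m, 28, 11, 15), (m, 28, 3, 15), (m, 28, 37, 15), (m, 28, 5, 15), (m, 28, 6, 15), (m, 3, 11, 15), (m, 3, 3, 15), (m, 3, 37, 15), (m, 3, 5, 15), (m, 3, 6, 15), (p, 11, 11, 15), (p, 11, 3, 15), (p, 11, 37, 15), (p, 11, 5, 15), (p, 11, 6, 15), (q, 24, 11, 15), (q, 24, 3, 15), (q, 24, 37, 15), (q, 24, 5, 15), (q, 24, 6, 15), (z, 28, 11, 15), (z, 28, 3, 15), (z, 28, 37, 15), (z, 28, 5, 15), (z, 28, 6, 15), (z, 3, 11, 15), (z, 3, 3, 15), (z, 3, 37, 15), (z, 3, 5, 15), (z, 3, 6, 15)}
Filtering on D != 15 leaves {(c, 25, 13, 3), (c, 25, 17, 3), (c, 25, 9, 3)}.
Projecting to F, C, D: {(13, c, 3), (17, c, 3), (9, c, 3)}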